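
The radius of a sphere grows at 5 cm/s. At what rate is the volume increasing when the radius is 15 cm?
4500π cm³/s

V = (4/3)πr³
dV/dt = dV/dr · dr/dt = 4πr² · 5
At r = 15: dV/dt = 4500π cm³/s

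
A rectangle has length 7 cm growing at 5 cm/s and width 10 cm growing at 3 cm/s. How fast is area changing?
71 cm²/s

A = lw
dA/dt = w·dl/dt + l·dw/dt = 10·5 + 7·3 = 71 cm²/s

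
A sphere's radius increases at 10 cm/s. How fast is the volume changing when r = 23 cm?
21160π cm³/s

V = (4/3)πr³
dV/dt = dV/dr · dr/dt = 4πr² · 10
At r = 23: dV/dt = 21160π cm³/s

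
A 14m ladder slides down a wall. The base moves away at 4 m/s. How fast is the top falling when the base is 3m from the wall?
12√187/187 ≈ 0.8775 m/s

x² + y² = 14²
2x·dx/dt + 2y·dy/dt = 0
dy/dt = -x/y · dx/dt = -3/√187 · 4 = -12√187/187 m/s
The top is descending at 12√187/187 ≈ 0.8775 m/s.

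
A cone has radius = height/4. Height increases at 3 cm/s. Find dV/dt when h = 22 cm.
363π/4 cm³/s

V = (1/3)π(h/4)²h = πh³/48
dV/dt = πh²/16 · 3
At h = 22: dV/dt = 363π/4 cm³/s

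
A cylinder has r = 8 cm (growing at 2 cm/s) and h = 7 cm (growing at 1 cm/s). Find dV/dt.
288π cm³/s

V = πr²h
dV/dt = 2πrh·dr/dt + πr²·dh/dt
= 2π(8)(7)(2) + π(8)²(1)
= 288π cm³/s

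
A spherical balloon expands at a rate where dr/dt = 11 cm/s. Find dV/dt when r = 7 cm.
2156π cm³/s

V = (4/3)πr³
dV/dt = dV/dr · dr/dt = 4πr² · 11
At r = 7: dV/dt = 2156π cm³/s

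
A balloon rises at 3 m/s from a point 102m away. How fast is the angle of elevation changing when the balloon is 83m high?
0.017695 rad/s

tan(θ) = y/102
sec²(θ) · dθ/dt = (1/102) · dy/dt
dθ/dt = cos²(θ)/102 · 3 = 102/(102² + 83²) · 3
dθ/dt = 0.017695 rad/s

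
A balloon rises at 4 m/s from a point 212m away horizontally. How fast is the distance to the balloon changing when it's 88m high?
88√3293/3293 ≈ 1.534 m/s

z² = 212² + y²
z = √(212² + 88²) = 4√3293
dz/dt = y/z · dy/dt = 88/(4√3293) · 4 = 88√3293/3293 ≈ 1.534 m/s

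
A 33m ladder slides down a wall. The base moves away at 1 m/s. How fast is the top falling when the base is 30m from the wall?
10√21/21 ≈ 2.182 m/s

x² + y² = 33²
2x·dx/dt + 2y·dy/dt = 0
dy/dt = -x/y · dx/dt = -30/(3√21) · 1 = -10√21/21 m/s
The top is descending at 10√21/21 ≈ 2.182 m/s.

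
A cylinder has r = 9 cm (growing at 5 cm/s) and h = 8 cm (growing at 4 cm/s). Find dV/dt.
1044π cm³/s

V = πr²h
dV/dt = 2πrh·dr/dt + πr²·dh/dt
= 2π(9)(8)(5) + π(9)²(4)
= 1044π cm³/s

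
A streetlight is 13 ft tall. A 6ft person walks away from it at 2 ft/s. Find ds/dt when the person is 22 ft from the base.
12/7 ft/s

By similar triangles: 13/(x+s) = 6/s
Solving: s = 6x/7
ds/dt = 6/7 · dx/dt = 6/7 · 2 = 12/7 ft/s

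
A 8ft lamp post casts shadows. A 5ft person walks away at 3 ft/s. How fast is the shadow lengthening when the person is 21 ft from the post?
5 ft/s

By similar triangles: 8/(x+s) = 5/s
Solving: s = 5x/3
ds/dt = 5/3 · dx/dt = 5/3 · 3 = 5 ft/s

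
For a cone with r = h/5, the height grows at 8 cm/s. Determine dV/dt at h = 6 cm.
288π/25 cm³/s

V = (1/3)π(h/5)²h = πh³/75
dV/dt = πh²/25 · 8
At h = 6: dV/dt = 288π/25 cm³/s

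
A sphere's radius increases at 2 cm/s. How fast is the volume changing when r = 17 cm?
2312π cm³/s

V = (4/3)πr³
dV/dt = dV/dr · dr/dt = 4πr² · 2
At r = 17: dV/dt = 2312π cm³/s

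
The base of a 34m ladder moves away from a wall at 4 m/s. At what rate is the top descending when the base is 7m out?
28√123/369 ≈ 0.8416 m/s

x² + y² = 34²
2x·dx/dt + 2y·dy/dt = 0
dy/dt = -x/y · dx/dt = -7/(3√123) · 4 = -28√123/369 m/s
The top is descending at 28√123/369 ≈ 0.8416 m/s.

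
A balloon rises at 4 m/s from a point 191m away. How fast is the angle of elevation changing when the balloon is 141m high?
0.013555 rad/s

tan(θ) = y/191
sec²(θ) · dθ/dt = (1/191) · dy/dt
dθ/dt = cos²(θ)/191 · 4 = 191/(191² + 141²) · 4
dθ/dt = 0.013555 rad/s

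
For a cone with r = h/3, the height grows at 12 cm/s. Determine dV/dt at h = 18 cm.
432π cm³/s

V = (1/3)π(h/3)²h = πh³/27
dV/dt = πh²/9 · 12
At h = 18: dV/dt = 432π cm³/s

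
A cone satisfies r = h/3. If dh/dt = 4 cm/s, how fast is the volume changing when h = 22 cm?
1936π/9 cm³/s

V = (1/3)π(h/3)²h = πh³/27
dV/dt = πh²/9 · 4
At h = 22: dV/dt = 1936π/9 cm³/s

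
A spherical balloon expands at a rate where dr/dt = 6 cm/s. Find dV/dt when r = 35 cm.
29400π cm³/s

V = (4/3)πr³
dV/dt = dV/dr · dr/dt = 4πr² · 6
At r = 35: dV/dt = 29400π cm³/s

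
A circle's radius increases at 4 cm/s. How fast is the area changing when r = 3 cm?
24π cm²/s

A = πr²
dA/dt = 2πr · dr/dt = 2π(3)(4) = 24π cm²/s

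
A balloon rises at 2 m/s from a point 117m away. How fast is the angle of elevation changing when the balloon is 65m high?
0.013062 rad/s

tan(θ) = y/117
sec²(θ) · dθ/dt = (1/117) · dy/dt
dθ/dt = cos²(θ)/117 · 2 = 117/(117² + 65²) · 2
dθ/dt = 0.013062 rad/s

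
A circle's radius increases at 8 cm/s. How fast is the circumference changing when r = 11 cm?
16π cm/s

C = 2πr
dC/dt = 2π · dr/dt = 2π · 8 = 16π cm/s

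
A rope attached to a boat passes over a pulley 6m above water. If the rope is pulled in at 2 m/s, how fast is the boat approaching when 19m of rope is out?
38√13/65 ≈ 2.108 m/s

rope² = x² + 6²
x = √(19² - 6²) = 5√13
dx/dt = (rope/x) · d(rope)/dt = (19/(5√13)) · (-2) = -38√13/65 m/s
The boat approaches at 38√13/65 ≈ 2.108 m/s.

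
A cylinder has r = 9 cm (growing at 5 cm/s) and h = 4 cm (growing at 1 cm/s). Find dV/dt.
441π cm³/s

V = πr²h
dV/dt = 2πrh·dr/dt + πr²·dh/dt
= 2π(9)(4)(5) + π(9)²(1)
= 441π cm³/s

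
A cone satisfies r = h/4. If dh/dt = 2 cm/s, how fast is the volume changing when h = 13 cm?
169π/8 cm³/s

V = (1/3)π(h/4)²h = πh³/48
dV/dt = πh²/16 · 2
At h = 13: dV/dt = 169π/8 cm³/s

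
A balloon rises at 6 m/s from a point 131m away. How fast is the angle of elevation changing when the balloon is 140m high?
0.021381 rad/s

tan(θ) = y/131
sec²(θ) · dθ/dt = (1/131) · dy/dt
dθ/dt = cos²(θ)/131 · 6 = 131/(131² + 140²) · 6
dθ/dt = 0.021381 rad/s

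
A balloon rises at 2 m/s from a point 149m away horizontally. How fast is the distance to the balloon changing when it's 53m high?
53√25010/12505 ≈ 0.6703 m/s

z² = 149² + y²
z = √(149² + 53²) = √25010
dz/dt = y/z · dy/dt = 53/√25010 · 2 = 53√25010/12505 ≈ 0.6703 m/s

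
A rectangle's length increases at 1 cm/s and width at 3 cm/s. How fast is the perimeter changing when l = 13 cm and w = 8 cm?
8 cm/s

P = 2(l + w)
dP/dt = 2(dl/dt + dw/dt) = 2(1 + 3) = 8 cm/s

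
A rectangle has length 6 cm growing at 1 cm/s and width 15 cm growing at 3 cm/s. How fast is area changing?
33 cm²/s

A = lw
dA/dt = w·dl/dt + l·dw/dt = 15·1 + 6·3 = 33 cm²/s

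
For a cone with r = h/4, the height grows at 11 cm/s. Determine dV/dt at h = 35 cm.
13475π/16 cm³/s

V = (1/3)π(h/4)²h = πh³/48
dV/dt = πh²/16 · 11
At h = 35: dV/dt = 13475π/16 cm³/s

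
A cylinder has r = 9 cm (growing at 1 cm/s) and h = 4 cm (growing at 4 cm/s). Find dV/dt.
396π cm³/s

V = πr²h
dV/dt = 2πrh·dr/dt + πr²·dh/dt
= 2π(9)(4)(1) + π(9)²(4)
= 396π cm³/s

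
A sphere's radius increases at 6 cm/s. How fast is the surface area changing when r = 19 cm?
912π cm²/s

S = 4πr²
dS/dt = dS/dr · dr/dt = 8πr · 6
At r = 19: dS/dt = 912π cm²/s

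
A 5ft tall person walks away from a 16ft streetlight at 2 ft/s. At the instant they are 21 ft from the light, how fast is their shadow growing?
10/11 ft/s

By similar triangles: 16/(x+s) = 5/s
Solving: s = 5x/11
ds/dt = 5/11 · dx/dt = 5/11 · 2 = 10/11 ft/s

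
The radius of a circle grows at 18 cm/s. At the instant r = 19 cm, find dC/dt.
36π cm/s

C = 2πr
dC/dt = 2π · dr/dt = 2π · 18 = 36π cm/s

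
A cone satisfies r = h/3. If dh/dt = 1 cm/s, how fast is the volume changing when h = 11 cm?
121π/9 cm³/s

V = (1/3)π(h/3)²h = πh³/27
dV/dt = πh²/9 · 1
At h = 11: dV/dt = 121π/9 cm³/s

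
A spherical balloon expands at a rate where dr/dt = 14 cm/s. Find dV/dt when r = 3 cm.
504π cm³/s

V = (4/3)πr³
dV/dt = dV/dr · dr/dt = 4πr² · 14
At r = 3: dV/dt = 504π cm³/s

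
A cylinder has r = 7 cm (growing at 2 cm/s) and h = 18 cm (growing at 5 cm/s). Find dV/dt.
749π cm³/s

V = πr²h
dV/dt = 2πrh·dr/dt + πr²·dh/dt
= 2π(7)(18)(2) + π(7)²(5)
= 749π cm³/s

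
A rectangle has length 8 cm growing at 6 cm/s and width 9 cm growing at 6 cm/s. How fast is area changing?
102 cm²/s

A = lw
dA/dt = w·dl/dt + l·dw/dt = 9·6 + 8·6 = 102 cm²/s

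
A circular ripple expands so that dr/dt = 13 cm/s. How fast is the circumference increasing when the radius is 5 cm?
26π cm/s

C = 2πr
dC/dt = 2π · dr/dt = 2π · 13 = 26π cm/s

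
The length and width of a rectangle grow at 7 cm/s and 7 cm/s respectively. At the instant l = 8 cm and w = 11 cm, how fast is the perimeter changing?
28 cm/s

P = 2(l + w)
dP/dt = 2(dl/dt + dw/dt) = 2(7 + 7) = 28 cm/s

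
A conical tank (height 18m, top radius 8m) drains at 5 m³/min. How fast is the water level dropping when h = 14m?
405/(3136π) ≈ 0.04111 m/min

r/h = 8/18, so r = (4/9)h
V = (1/3)πr²h = (1/3)π((4/9)h)²h = (16/243)πh³
dV/dh = (16/81)πh²
dh/dt = (dV/dt)/(dV/dh) = -5/((16/81)π·14²) = -405/(3136π) m/min
The level is dropping at 405/(3136π) ≈ 0.04111 m/min.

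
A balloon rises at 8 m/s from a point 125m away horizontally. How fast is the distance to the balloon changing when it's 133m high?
532√33314/16657 ≈ 5.829 m/s

z² = 125² + y²
z = √(125² + 133²) = √33314
dz/dt = y/z · dy/dt = 133/√33314 · 8 = 532√33314/16657 ≈ 5.829 m/s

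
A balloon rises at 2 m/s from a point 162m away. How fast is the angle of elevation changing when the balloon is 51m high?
0.011232 rad/s

tan(θ) = y/162
sec²(θ) · dθ/dt = (1/162) · dy/dt
dθ/dt = cos²(θ)/162 · 2 = 162/(162² + 51²) · 2
dθ/dt = 0.011232 rad/s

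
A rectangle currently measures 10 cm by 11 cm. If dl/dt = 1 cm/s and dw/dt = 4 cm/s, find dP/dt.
10 cm/s

P = 2(l + w)
dP/dt = 2(dl/dt + dw/dt) = 2(1 + 4) = 10 cm/s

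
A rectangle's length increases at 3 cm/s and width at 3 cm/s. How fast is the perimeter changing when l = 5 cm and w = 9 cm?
12 cm/s

P = 2(l + w)
dP/dt = 2(dl/dt + dw/dt) = 2(3 + 3) = 12 cm/s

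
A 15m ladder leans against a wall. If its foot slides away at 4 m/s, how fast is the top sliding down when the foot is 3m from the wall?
√6/3 ≈ 0.8165 m/s

x² + y² = 15²
2x·dx/dt + 2y·dy/dt = 0
dy/dt = -x/y · dx/dt = -3/(6√6) · 4 = -√6/3 m/s
The top is descending at √6/3 ≈ 0.8165 m/s.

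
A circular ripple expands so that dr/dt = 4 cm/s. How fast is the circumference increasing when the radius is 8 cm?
8π cm/s

C = 2πr
dC/dt = 2π · dr/dt = 2π · 4 = 8π cm/s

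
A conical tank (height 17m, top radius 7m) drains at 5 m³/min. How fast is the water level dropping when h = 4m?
1445/(784π) ≈ 0.5867 m/min

r/h = 7/17, so r = (7/17)h
V = (1/3)πr²h = (1/3)π((7/17)h)²h = (49/867)πh³
dV/dh = (49/289)πh²
dh/dt = (dV/dt)/(dV/dh) = -5/((49/289)π·4²) = -1445/(784π) m/min
The level is dropping at 1445/(784π) ≈ 0.5867 m/min.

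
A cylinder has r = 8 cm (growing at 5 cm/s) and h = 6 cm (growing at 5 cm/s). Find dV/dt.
800π cm³/s

V = πr²h
dV/dt = 2πrh·dr/dt + πr²·dh/dt
= 2π(8)(6)(5) + π(8)²(5)
= 800π cm³/s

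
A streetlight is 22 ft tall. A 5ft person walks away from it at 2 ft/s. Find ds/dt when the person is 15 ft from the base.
10/17 ft/s

By similar triangles: 22/(x+s) = 5/s
Solving: s = 5x/17
ds/dt = 5/17 · dx/dt = 5/17 · 2 = 10/17 ft/s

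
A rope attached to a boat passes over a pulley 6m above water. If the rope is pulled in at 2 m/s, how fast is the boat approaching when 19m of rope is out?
38√13/65 ≈ 2.108 m/s

rope² = x² + 6²
x = √(19² - 6²) = 5√13
dx/dt = (rope/x) · d(rope)/dt = (19/(5√13)) · (-2) = -38√13/65 m/s
The boat approaches at 38√13/65 ≈ 2.108 m/s.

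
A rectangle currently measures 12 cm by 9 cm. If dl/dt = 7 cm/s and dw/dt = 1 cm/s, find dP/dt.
16 cm/s

P = 2(l + w)
dP/dt = 2(dl/dt + dw/dt) = 2(7 + 1) = 16 cm/s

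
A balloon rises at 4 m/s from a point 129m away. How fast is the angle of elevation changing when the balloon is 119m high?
0.016752 rad/s

tan(θ) = y/129
sec²(θ) · dθ/dt = (1/129) · dy/dt
dθ/dt = cos²(θ)/129 · 4 = 129/(129² + 119²) · 4
dθ/dt = 0.016752 rad/s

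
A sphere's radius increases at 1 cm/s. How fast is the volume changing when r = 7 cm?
196π cm³/s

V = (4/3)πr³
dV/dt = dV/dr · dr/dt = 4πr² · 1
At r = 7: dV/dt = 196π cm³/s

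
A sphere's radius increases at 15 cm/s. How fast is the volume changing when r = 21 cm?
26460π cm³/s

V = (4/3)πr³
dV/dt = dV/dr · dr/dt = 4πr² · 15
At r = 21: dV/dt = 26460π cm³/s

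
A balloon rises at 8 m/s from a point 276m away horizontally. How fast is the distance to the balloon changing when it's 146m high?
584√24373/24373 ≈ 3.741 m/s

z² = 276² + y²
z = √(276² + 146²) = 2√24373
dz/dt = y/z · dy/dt = 146/(2√24373) · 8 = 584√24373/24373 ≈ 3.741 m/s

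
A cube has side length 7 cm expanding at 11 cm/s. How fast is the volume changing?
1617 cm³/s

V = s³
dV/dt = 3s² · ds/dt = 3·7²·11 = 1617 cm³/s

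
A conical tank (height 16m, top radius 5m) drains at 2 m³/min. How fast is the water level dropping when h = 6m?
128/(225π) ≈ 0.1811 m/min

r/h = 5/16, so r = (5/16)h
V = (1/3)πr²h = (1/3)π((5/16)h)²h = (25/768)πh³
dV/dh = (25/256)πh²
dh/dt = (dV/dt)/(dV/dh) = -2/((25/256)π·6²) = -128/(225π) m/min
The level is dropping at 128/(225π) ≈ 0.1811 m/min.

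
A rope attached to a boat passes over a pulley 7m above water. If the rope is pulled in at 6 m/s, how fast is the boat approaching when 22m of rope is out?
44√435/145 ≈ 6.329 m/s

rope² = x² + 7²
x = √(22² - 7²) = √435
dx/dt = (rope/x) · d(rope)/dt = (22/√435) · (-6) = -44√435/145 m/s
The boat approaches at 44√435/145 ≈ 6.329 m/s.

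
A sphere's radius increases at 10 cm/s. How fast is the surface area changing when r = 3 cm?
240π cm²/s

S = 4πr²
dS/dt = dS/dr · dr/dt = 8πr · 10
At r = 3: dS/dt = 240π cm²/s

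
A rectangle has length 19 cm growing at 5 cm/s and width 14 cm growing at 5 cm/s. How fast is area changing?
165 cm²/s

A = lw
dA/dt = w·dl/dt + l·dw/dt = 14·5 + 19·5 = 165 cm²/s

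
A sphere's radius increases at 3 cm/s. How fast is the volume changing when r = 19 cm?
4332π cm³/s

V = (4/3)πr³
dV/dt = dV/dr · dr/dt = 4πr² · 3
At r = 19: dV/dt = 4332π cm³/s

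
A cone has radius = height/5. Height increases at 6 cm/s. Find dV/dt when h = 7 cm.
294π/25 cm³/s

V = (1/3)π(h/5)²h = πh³/75
dV/dt = πh²/25 · 6
At h = 7: dV/dt = 294π/25 cm³/s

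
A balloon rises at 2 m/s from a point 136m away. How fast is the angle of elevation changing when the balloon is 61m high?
0.012243 rad/s

tan(θ) = y/136
sec²(θ) · dθ/dt = (1/136) · dy/dt
dθ/dt = cos²(θ)/136 · 2 = 136/(136² + 61²) · 2
dθ/dt = 0.012243 rad/s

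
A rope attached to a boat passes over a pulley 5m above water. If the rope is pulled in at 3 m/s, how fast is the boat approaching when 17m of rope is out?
17√66/44 ≈ 3.139 m/s

rope² = x² + 5²
x = √(17² - 5²) = 2√66
dx/dt = (rope/x) · d(rope)/dt = (17/(2√66)) · (-3) = -17√66/44 m/s
The boat approaches at 17√66/44 ≈ 3.139 m/s.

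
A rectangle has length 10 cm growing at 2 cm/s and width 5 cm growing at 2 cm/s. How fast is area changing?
30 cm²/s

A = lw
dA/dt = w·dl/dt + l·dw/dt = 5·2 + 10·2 = 30 cm²/s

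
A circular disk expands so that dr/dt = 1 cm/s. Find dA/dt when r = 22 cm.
44π cm²/s

A = πr²
dA/dt = 2πr · dr/dt = 2π(22)(1) = 44π cm²/s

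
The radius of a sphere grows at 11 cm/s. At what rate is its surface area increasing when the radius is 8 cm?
704π cm²/s

S = 4πr²
dS/dt = dS/dr · dr/dt = 8πr · 11
At r = 8: dS/dt = 704π cm²/s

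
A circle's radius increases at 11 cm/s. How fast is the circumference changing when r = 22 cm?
22π cm/s

C = 2πr
dC/dt = 2π · dr/dt = 2π · 11 = 22π cm/s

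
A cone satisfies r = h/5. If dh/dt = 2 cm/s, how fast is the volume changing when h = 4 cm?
32π/25 cm³/s

V = (1/3)π(h/5)²h = πh³/75
dV/dt = πh²/25 · 2
At h = 4: dV/dt = 32π/25 cm³/s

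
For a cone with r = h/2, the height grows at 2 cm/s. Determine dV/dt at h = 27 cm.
729π/2 cm³/s

V = (1/3)π(h/2)²h = πh³/12
dV/dt = πh²/4 · 2
At h = 27: dV/dt = 729π/2 cm³/s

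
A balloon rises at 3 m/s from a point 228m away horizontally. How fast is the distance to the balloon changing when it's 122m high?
183√16717/16717 ≈ 1.415 m/s

z² = 228² + y²
z = √(228² + 122²) = 2√16717
dz/dt = y/z · dy/dt = 122/(2√16717) · 3 = 183√16717/16717 ≈ 1.415 m/s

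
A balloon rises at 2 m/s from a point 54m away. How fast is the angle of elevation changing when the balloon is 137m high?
0.00498 rad/s

tan(θ) = y/54
sec²(θ) · dθ/dt = (1/54) · dy/dt
dθ/dt = cos²(θ)/54 · 2 = 54/(54² + 137²) · 2
dθ/dt = 0.00498 rad/s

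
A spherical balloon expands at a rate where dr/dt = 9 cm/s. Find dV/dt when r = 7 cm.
1764π cm³/s

V = (4/3)πr³
dV/dt = dV/dr · dr/dt = 4πr² · 9
At r = 7: dV/dt = 1764π cm³/s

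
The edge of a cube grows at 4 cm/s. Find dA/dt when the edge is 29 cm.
1392 cm²/s

A = 6s²
dA/dt = 12s · ds/dt = 12·29·4 = 1392 cm²/s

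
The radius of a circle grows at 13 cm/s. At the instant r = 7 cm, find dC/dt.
26π cm/s

C = 2πr
dC/dt = 2π · dr/dt = 2π · 13 = 26π cm/s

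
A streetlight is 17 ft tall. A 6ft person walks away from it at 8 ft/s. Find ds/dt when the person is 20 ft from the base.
48/11 ft/s

By similar triangles: 17/(x+s) = 6/s
Solving: s = 6x/11
ds/dt = 6/11 · dx/dt = 6/11 · 8 = 48/11 ft/s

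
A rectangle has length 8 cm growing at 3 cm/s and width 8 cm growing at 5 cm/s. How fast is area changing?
64 cm²/s

A = lw
dA/dt = w·dl/dt + l·dw/dt = 8·3 + 8·5 = 64 cm²/s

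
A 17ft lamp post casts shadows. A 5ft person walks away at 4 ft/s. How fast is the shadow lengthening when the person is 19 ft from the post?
5/3 ft/s

By similar triangles: 17/(x+s) = 5/s
Solving: s = 5x/12
ds/dt = 5/12 · dx/dt = 5/12 · 4 = 5/3 ft/s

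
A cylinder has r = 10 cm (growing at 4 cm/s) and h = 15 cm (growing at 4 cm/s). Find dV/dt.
1600π cm³/s

V = πr²h
dV/dt = 2πrh·dr/dt + πr²·dh/dt
= 2π(10)(15)(4) + π(10)²(4)
= 1600π cm³/s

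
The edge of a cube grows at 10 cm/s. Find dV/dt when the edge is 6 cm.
1080 cm³/s

V = s³
dV/dt = 3s² · ds/dt = 3·6²·10 = 1080 cm³/s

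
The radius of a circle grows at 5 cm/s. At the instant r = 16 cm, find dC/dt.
10π cm/s

C = 2πr
dC/dt = 2π · dr/dt = 2π · 5 = 10π cm/s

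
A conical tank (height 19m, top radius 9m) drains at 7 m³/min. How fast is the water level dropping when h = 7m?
361/(567π) ≈ 0.2027 m/min

r/h = 9/19, so r = (9/19)h
V = (1/3)πr²h = (1/3)π((9/19)h)²h = (27/361)πh³
dV/dh = (81/361)πh²
dh/dt = (dV/dt)/(dV/dh) = -7/((81/361)π·7²) = -361/(567π) m/min
The level is dropping at 361/(567π) ≈ 0.2027 m/min.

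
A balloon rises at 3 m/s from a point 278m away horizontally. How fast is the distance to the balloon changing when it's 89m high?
267√85205/85205 ≈ 0.9147 m/s

z² = 278² + y²
z = √(278² + 89²) = √85205
dz/dt = y/z · dy/dt = 89/√85205 · 3 = 267√85205/85205 ≈ 0.9147 m/s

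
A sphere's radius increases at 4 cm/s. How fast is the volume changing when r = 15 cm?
3600π cm³/s

V = (4/3)πr³
dV/dt = dV/dr · dr/dt = 4πr² · 4
At r = 15: dV/dt = 3600π cm³/s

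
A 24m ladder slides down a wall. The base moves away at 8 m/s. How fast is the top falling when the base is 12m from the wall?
8√3/3 ≈ 4.619 m/s

x² + y² = 24²
2x·dx/dt + 2y·dy/dt = 0
dy/dt = -x/y · dx/dt = -12/(12√3) · 8 = -8√3/3 m/s
The top is descending at 8√3/3 ≈ 4.619 m/s.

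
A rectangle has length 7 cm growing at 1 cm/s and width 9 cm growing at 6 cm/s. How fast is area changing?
51 cm²/s

A = lw
dA/dt = w·dl/dt + l·dw/dt = 9·1 + 7·6 = 51 cm²/s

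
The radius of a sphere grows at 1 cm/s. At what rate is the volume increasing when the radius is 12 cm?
576π cm³/s

V = (4/3)πr³
dV/dt = dV/dr · dr/dt = 4πr² · 1
At r = 12: dV/dt = 576π cm³/s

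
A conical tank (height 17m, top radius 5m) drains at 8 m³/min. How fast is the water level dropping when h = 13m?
2312/(4225π) ≈ 0.1742 m/min

r/h = 5/17, so r = (5/17)h
V = (1/3)πr²h = (1/3)π((5/17)h)²h = (25/867)πh³
dV/dh = (25/289)πh²
dh/dt = (dV/dt)/(dV/dh) = -8/((25/289)π·13²) = -2312/(4225π) m/min
The level is dropping at 2312/(4225π) ≈ 0.1742 m/min.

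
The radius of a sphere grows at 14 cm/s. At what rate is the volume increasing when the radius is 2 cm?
224π cm³/s

V = (4/3)πr³
dV/dt = dV/dr · dr/dt = 4πr² · 14
At r = 2: dV/dt = 224π cm³/s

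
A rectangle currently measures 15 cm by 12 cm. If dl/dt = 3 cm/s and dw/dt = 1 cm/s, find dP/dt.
8 cm/s

P = 2(l + w)
dP/dt = 2(dl/dt + dw/dt) = 2(3 + 1) = 8 cm/s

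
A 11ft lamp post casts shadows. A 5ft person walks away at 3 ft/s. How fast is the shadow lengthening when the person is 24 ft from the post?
5/2 ft/s

By similar triangles: 11/(x+s) = 5/s
Solving: s = 5x/6
ds/dt = 5/6 · dx/dt = 5/6 · 3 = 5/2 ft/s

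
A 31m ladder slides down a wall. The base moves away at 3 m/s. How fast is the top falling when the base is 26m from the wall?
26√285/95 ≈ 4.62 m/s

x² + y² = 31²
2x·dx/dt + 2y·dy/dt = 0
dy/dt = -x/y · dx/dt = -26/√285 · 3 = -26√285/95 m/s
The top is descending at 26√285/95 ≈ 4.62 m/s.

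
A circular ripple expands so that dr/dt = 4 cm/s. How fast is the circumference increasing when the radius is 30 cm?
8π cm/s

C = 2πr
dC/dt = 2π · dr/dt = 2π · 4 = 8π cm/s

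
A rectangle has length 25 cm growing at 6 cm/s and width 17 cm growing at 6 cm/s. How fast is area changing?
252 cm²/s

A = lw
dA/dt = w·dl/dt + l·dw/dt = 17·6 + 25·6 = 252 cm²/s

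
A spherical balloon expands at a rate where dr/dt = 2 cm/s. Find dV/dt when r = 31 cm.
7688π cm³/s

V = (4/3)πr³
dV/dt = dV/dr · dr/dt = 4πr² · 2
At r = 31: dV/dt = 7688π cm³/s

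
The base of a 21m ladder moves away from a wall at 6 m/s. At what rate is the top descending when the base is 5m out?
15√26/52 ≈ 1.471 m/s

x² + y² = 21²
2x·dx/dt + 2y·dy/dt = 0
dy/dt = -x/y · dx/dt = -5/(4√26) · 6 = -15√26/52 m/s
The top is descending at 15√26/52 ≈ 1.471 m/s.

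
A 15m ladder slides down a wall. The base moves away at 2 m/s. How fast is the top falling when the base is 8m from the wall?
16√161/161 ≈ 1.261 m/s

x² + y² = 15²
2x·dx/dt + 2y·dy/dt = 0
dy/dt = -x/y · dx/dt = -8/√161 · 2 = -16√161/161 m/s
The top is descending at 16√161/161 ≈ 1.261 m/s.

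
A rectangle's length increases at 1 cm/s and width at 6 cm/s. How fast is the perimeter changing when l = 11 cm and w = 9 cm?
14 cm/s

P = 2(l + w)
dP/dt = 2(dl/dt + dw/dt) = 2(1 + 6) = 14 cm/s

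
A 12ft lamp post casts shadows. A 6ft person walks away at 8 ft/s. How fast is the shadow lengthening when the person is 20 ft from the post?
8 ft/s

By similar triangles: 12/(x+s) = 6/s
Solving: s = 6x/6
ds/dt = 6/6 · dx/dt = 1 · 8 = 8 ft/s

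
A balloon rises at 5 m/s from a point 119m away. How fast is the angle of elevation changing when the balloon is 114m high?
0.02191 rad/s

tan(θ) = y/119
sec²(θ) · dθ/dt = (1/119) · dy/dt
dθ/dt = cos²(θ)/119 · 5 = 119/(119² + 114²) · 5
dθ/dt = 0.02191 rad/s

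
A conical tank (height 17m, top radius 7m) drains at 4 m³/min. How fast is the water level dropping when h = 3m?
1156/(441π) ≈ 0.8344 m/min

r/h = 7/17, so r = (7/17)h
V = (1/3)πr²h = (1/3)π((7/17)h)²h = (49/867)πh³
dV/dh = (49/289)πh²
dh/dt = (dV/dt)/(dV/dh) = -4/((49/289)π·3²) = -1156/(441π) m/min
The level is dropping at 1156/(441π) ≈ 0.8344 m/min.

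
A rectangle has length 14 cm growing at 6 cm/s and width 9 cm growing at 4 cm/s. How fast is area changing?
110 cm²/s

A = lw
dA/dt = w·dl/dt + l·dw/dt = 9·6 + 14·4 = 110 cm²/s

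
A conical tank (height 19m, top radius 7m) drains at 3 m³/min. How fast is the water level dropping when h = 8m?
1083/(3136π) ≈ 0.1099 m/min

r/h = 7/19, so r = (7/19)h
V = (1/3)πr²h = (1/3)π((7/19)h)²h = (49/1083)πh³
dV/dh = (49/361)πh²
dh/dt = (dV/dt)/(dV/dh) = -3/((49/361)π·8²) = -1083/(3136π) m/min
The level is dropping at 1083/(3136π) ≈ 0.1099 m/min.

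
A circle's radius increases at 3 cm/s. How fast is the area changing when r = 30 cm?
180π cm²/s

A = πr²
dA/dt = 2πr · dr/dt = 2π(30)(3) = 180π cm²/s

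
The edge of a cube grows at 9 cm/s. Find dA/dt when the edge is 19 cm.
2052 cm²/s

A = 6s²
dA/dt = 12s · ds/dt = 12·19·9 = 2052 cm²/s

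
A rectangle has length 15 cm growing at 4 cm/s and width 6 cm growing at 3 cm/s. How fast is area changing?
69 cm²/s

A = lw
dA/dt = w·dl/dt + l·dw/dt = 6·4 + 15·3 = 69 cm²/s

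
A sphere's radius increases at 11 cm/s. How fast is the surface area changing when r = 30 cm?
2640π cm²/s

S = 4πr²
dS/dt = dS/dr · dr/dt = 8πr · 11
At r = 30: dS/dt = 2640π cm²/s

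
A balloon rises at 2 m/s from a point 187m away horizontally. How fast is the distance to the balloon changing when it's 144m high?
288√55705/55705 ≈ 1.22 m/s

z² = 187² + y²
z = √(187² + 144²) = √55705
dz/dt = y/z · dy/dt = 144/√55705 · 2 = 288√55705/55705 ≈ 1.22 m/s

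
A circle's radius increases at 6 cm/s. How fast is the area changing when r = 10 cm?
120π cm²/s

A = πr²
dA/dt = 2πr · dr/dt = 2π(10)(6) = 120π cm²/s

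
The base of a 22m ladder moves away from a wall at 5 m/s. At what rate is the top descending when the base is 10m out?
25√6/24 ≈ 2.552 m/s

x² + y² = 22²
2x·dx/dt + 2y·dy/dt = 0
dy/dt = -x/y · dx/dt = -10/(8√6) · 5 = -25√6/24 m/s
The top is descending at 25√6/24 ≈ 2.552 m/s.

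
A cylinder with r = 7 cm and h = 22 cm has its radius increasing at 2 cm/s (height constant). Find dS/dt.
144π cm²/s

S = 2πrh + 2πr² (lateral + bases)
dS/dt = (2πh + 4πr)·dr/dt = (2π·22 + 4π·7)·2
= 144π cm²/s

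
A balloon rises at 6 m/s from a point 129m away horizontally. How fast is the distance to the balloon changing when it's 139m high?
417√35962/17981 ≈ 4.398 m/s

z² = 129² + y²
z = √(129² + 139²) = √35962
dz/dt = y/z · dy/dt = 139/√35962 · 6 = 417√35962/17981 ≈ 4.398 m/s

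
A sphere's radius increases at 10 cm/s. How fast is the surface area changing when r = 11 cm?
880π cm²/s

S = 4πr²
dS/dt = dS/dr · dr/dt = 8πr · 10
At r = 11: dS/dt = 880π cm²/s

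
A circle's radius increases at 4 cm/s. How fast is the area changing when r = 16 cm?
128π cm²/s

A = πr²
dA/dt = 2πr · dr/dt = 2π(16)(4) = 128π cm²/s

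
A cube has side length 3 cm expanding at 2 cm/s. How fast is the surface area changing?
72 cm²/s

A = 6s²
dA/dt = 12s · ds/dt = 12·3·2 = 72 cm²/s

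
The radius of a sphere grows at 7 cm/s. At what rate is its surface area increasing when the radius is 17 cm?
952π cm²/s

S = 4πr²
dS/dt = dS/dr · dr/dt = 8πr · 7
At r = 17: dS/dt = 952π cm²/s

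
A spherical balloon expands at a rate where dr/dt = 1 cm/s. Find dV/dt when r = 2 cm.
16π cm³/s

V = (4/3)πr³
dV/dt = dV/dr · dr/dt = 4πr² · 1
At r = 2: dV/dt = 16π cm³/s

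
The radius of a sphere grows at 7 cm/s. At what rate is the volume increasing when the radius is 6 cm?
1008π cm³/s

V = (4/3)πr³
dV/dt = dV/dr · dr/dt = 4πr² · 7
At r = 6: dV/dt = 1008π cm³/s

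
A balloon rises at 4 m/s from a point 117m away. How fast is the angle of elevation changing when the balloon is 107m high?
0.018617 rad/s

tan(θ) = y/117
sec²(θ) · dθ/dt = (1/117) · dy/dt
dθ/dt = cos²(θ)/117 · 4 = 117/(117² + 107²) · 4
dθ/dt = 0.018617 rad/s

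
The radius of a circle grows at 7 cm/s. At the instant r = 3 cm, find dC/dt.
14π cm/s

C = 2πr
dC/dt = 2π · dr/dt = 2π · 7 = 14π cm/s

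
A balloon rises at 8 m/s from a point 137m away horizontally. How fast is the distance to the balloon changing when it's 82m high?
656√25493/25493 ≈ 4.109 m/s

z² = 137² + y²
z = √(137² + 82²) = √25493
dz/dt = y/z · dy/dt = 82/√25493 · 8 = 656√25493/25493 ≈ 4.109 m/s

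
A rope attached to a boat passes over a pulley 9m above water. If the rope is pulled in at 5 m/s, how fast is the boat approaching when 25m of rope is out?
125√34/136 ≈ 5.359 m/s

rope² = x² + 9²
x = √(25² - 9²) = 4√34
dx/dt = (rope/x) · d(rope)/dt = (25/(4√34)) · (-5) = -125√34/136 m/s
The boat approaches at 125√34/136 ≈ 5.359 m/s.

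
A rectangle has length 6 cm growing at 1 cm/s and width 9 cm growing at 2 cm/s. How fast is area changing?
21 cm²/s

A = lw
dA/dt = w·dl/dt + l·dw/dt = 9·1 + 6·2 = 21 cm²/s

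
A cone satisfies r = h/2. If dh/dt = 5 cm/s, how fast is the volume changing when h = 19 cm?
1805π/4 cm³/s

V = (1/3)π(h/2)²h = πh³/12
dV/dt = πh²/4 · 5
At h = 19: dV/dt = 1805π/4 cm³/s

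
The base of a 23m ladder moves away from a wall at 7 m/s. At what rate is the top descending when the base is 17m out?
119√15/60 ≈ 7.681 m/s

x² + y² = 23²
2x·dx/dt + 2y·dy/dt = 0
dy/dt = -x/y · dx/dt = -17/(4√15) · 7 = -119√15/60 m/s
The top is descending at 119√15/60 ≈ 7.681 m/s.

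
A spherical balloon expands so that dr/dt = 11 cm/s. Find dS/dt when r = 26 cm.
2288π cm²/s

S = 4πr²
dS/dt = dS/dr · dr/dt = 8πr · 11
At r = 26: dS/dt = 2288π cm²/s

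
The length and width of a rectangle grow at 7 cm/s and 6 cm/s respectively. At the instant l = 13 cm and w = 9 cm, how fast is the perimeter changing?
26 cm/s

P = 2(l + w)
dP/dt = 2(dl/dt + dw/dt) = 2(7 + 6) = 26 cm/s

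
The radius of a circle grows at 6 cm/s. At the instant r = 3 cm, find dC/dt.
12π cm/s

C = 2πr
dC/dt = 2π · dr/dt = 2π · 6 = 12π cm/s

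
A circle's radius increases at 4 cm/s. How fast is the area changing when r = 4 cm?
32π cm²/s

A = πr²
dA/dt = 2πr · dr/dt = 2π(4)(4) = 32π cm²/s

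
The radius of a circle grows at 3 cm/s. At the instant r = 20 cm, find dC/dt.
6π cm/s

C = 2πr
dC/dt = 2π · dr/dt = 2π · 3 = 6π cm/s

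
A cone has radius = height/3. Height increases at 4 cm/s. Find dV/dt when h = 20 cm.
1600π/9 cm³/s

V = (1/3)π(h/3)²h = πh³/27
dV/dt = πh²/9 · 4
At h = 20: dV/dt = 1600π/9 cm³/s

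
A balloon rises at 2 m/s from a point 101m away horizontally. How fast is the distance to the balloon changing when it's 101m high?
√2 ≈ 1.414 m/s

z² = 101² + y²
z = √(101² + 101²) = 101√2
dz/dt = y/z · dy/dt = 101/(101√2) · 2 = √2 ≈ 1.414 m/s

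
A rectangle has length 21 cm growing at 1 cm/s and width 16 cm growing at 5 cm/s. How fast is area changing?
121 cm²/s

A = lw
dA/dt = w·dl/dt + l·dw/dt = 16·1 + 21·5 = 121 cm²/s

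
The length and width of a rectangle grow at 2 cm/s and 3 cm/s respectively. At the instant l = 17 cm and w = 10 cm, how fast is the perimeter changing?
10 cm/s

P = 2(l + w)
dP/dt = 2(dl/dt + dw/dt) = 2(2 + 3) = 10 cm/s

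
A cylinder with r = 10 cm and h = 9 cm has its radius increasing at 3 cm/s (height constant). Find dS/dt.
174π cm²/s

S = 2πrh + 2πr² (lateral + bases)
dS/dt = (2πh + 4πr)·dr/dt = (2π·9 + 4π·10)·3
= 174π cm²/s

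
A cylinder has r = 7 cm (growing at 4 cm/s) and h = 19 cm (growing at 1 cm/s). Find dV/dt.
1113π cm³/s

V = πr²h
dV/dt = 2πrh·dr/dt + πr²·dh/dt
= 2π(7)(19)(4) + π(7)²(1)
= 1113π cm³/s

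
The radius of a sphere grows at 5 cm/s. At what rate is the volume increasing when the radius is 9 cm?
1620π cm³/s

V = (4/3)πr³
dV/dt = dV/dr · dr/dt = 4πr² · 5
At r = 9: dV/dt = 1620π cm³/s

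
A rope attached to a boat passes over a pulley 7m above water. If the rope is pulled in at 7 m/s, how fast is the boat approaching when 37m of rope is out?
259√330/660 ≈ 7.129 m/s

rope² = x² + 7²
x = √(37² - 7²) = 2√330
dx/dt = (rope/x) · d(rope)/dt = (37/(2√330)) · (-7) = -259√330/660 m/s
The boat approaches at 259√330/660 ≈ 7.129 m/s.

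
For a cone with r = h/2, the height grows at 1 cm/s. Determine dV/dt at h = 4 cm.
4π cm³/s

V = (1/3)π(h/2)²h = πh³/12
dV/dt = πh²/4 · 1
At h = 4: dV/dt = 4π cm³/s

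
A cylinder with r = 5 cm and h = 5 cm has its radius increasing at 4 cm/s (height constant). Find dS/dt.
120π cm²/s

S = 2πrh + 2πr² (lateral + bases)
dS/dt = (2πh + 4πr)·dr/dt = (2π·5 + 4π·5)·4
= 120π cm²/s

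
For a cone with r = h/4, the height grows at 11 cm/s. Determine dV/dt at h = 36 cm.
891π cm³/s

V = (1/3)π(h/4)²h = πh³/48
dV/dt = πh²/16 · 11
At h = 36: dV/dt = 891π cm³/s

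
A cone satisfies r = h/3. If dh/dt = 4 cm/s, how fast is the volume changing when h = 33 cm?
484π cm³/s

V = (1/3)π(h/3)²h = πh³/27
dV/dt = πh²/9 · 4
At h = 33: dV/dt = 484π cm³/s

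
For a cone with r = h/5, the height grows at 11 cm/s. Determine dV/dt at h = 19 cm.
3971π/25 cm³/s

V = (1/3)π(h/5)²h = πh³/75
dV/dt = πh²/25 · 11
At h = 19: dV/dt = 3971π/25 cm³/s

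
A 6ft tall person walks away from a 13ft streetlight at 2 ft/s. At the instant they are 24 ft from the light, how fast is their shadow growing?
12/7 ft/s

By similar triangles: 13/(x+s) = 6/s
Solving: s = 6x/7
ds/dt = 6/7 · dx/dt = 6/7 · 2 = 12/7 ft/s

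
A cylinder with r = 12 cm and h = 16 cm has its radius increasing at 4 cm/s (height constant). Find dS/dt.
320π cm²/s

S = 2πrh + 2πr² (lateral + bases)
dS/dt = (2πh + 4πr)·dr/dt = (2π·16 + 4π·12)·4
= 320π cm²/s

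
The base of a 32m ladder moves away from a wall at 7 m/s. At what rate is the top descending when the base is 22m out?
77√15/45 ≈ 6.627 m/s

x² + y² = 32²
2x·dx/dt + 2y·dy/dt = 0
dy/dt = -x/y · dx/dt = -22/(6√15) · 7 = -77√15/45 m/s
The top is descending at 77√15/45 ≈ 6.627 m/s.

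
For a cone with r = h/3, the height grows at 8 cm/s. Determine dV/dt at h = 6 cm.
32π cm³/s

V = (1/3)π(h/3)²h = πh³/27
dV/dt = πh²/9 · 8
At h = 6: dV/dt = 32π cm³/s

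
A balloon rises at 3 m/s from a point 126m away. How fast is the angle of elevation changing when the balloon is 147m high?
0.010084 rad/s

tan(θ) = y/126
sec²(θ) · dθ/dt = (1/126) · dy/dt
dθ/dt = cos²(θ)/126 · 3 = 126/(126² + 147²) · 3
dθ/dt = 0.010084 rad/s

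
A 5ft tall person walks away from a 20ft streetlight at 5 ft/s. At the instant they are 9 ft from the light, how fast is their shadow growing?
5/3 ft/s

By similar triangles: 20/(x+s) = 5/s
Solving: s = 5x/15
ds/dt = 5/15 · dx/dt = 1/3 · 5 = 5/3 ft/s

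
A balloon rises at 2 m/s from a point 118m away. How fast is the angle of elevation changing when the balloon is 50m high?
0.014369 rad/s

tan(θ) = y/118
sec²(θ) · dθ/dt = (1/118) · dy/dt
dθ/dt = cos²(θ)/118 · 2 = 118/(118² + 50²) · 2
dθ/dt = 0.014369 rad/s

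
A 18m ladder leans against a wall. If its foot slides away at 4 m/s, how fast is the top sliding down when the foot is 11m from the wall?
44√203/203 ≈ 3.088 m/s

x² + y² = 18²
2x·dx/dt + 2y·dy/dt = 0
dy/dt = -x/y · dx/dt = -11/√203 · 4 = -44√203/203 m/s
The top is descending at 44√203/203 ≈ 3.088 m/s.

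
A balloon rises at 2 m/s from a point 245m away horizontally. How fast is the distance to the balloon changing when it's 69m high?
69√64786/32393 ≈ 0.5422 m/s

z² = 245² + y²
z = √(245² + 69²) = √64786
dz/dt = y/z · dy/dt = 69/√64786 · 2 = 69√64786/32393 ≈ 0.5422 m/s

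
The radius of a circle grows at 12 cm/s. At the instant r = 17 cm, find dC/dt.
24π cm/s

C = 2πr
dC/dt = 2π · dr/dt = 2π · 12 = 24π cm/s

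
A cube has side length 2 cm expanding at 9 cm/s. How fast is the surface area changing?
216 cm²/s

A = 6s²
dA/dt = 12s · ds/dt = 12·2·9 = 216 cm²/s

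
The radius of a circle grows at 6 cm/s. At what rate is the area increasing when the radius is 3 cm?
36π cm²/s

A = πr²
dA/dt = 2πr · dr/dt = 2π(3)(6) = 36π cm²/s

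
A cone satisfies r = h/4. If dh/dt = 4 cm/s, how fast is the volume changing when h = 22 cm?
121π cm³/s

V = (1/3)π(h/4)²h = πh³/48
dV/dt = πh²/16 · 4
At h = 22: dV/dt = 121π cm³/s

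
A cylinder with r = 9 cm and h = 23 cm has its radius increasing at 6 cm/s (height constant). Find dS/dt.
492π cm²/s

S = 2πrh + 2πr² (lateral + bases)
dS/dt = (2πh + 4πr)·dr/dt = (2π·23 + 4π·9)·6
= 492π cm²/s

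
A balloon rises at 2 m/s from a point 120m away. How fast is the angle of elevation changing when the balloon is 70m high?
0.012435 rad/s

tan(θ) = y/120
sec²(θ) · dθ/dt = (1/120) · dy/dt
dθ/dt = cos²(θ)/120 · 2 = 120/(120² + 70²) · 2
dθ/dt = 0.012435 rad/s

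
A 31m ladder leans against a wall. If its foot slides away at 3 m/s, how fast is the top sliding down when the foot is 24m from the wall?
72√385/385 ≈ 3.669 m/s

x² + y² = 31²
2x·dx/dt + 2y·dy/dt = 0
dy/dt = -x/y · dx/dt = -24/√385 · 3 = -72√385/385 m/s
The top is descending at 72√385/385 ≈ 3.669 m/s.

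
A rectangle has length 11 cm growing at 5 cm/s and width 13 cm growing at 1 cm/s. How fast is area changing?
76 cm²/s

A = lw
dA/dt = w·dl/dt + l·dw/dt = 13·5 + 11·1 = 76 cm²/s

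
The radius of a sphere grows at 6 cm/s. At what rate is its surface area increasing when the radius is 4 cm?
192π cm²/s

S = 4πr²
dS/dt = dS/dr · dr/dt = 8πr · 6
At r = 4: dS/dt = 192π cm²/s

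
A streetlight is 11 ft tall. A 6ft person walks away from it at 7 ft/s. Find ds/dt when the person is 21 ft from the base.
42/5 ft/s

By similar triangles: 11/(x+s) = 6/s
Solving: s = 6x/5
ds/dt = 6/5 · dx/dt = 6/5 · 7 = 42/5 ft/s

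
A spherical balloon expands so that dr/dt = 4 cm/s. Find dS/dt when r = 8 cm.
256π cm²/s

S = 4πr²
dS/dt = dS/dr · dr/dt = 8πr · 4
At r = 8: dS/dt = 256π cm²/s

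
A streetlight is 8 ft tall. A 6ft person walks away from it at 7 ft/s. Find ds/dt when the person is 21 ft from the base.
21 ft/s

By similar triangles: 8/(x+s) = 6/s
Solving: s = 6x/2
ds/dt = 6/2 · dx/dt = 3 · 7 = 21 ft/s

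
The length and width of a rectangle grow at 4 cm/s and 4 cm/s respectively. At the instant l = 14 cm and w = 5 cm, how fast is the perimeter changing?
16 cm/s

P = 2(l + w)
dP/dt = 2(dl/dt + dw/dt) = 2(4 + 4) = 16 cm/s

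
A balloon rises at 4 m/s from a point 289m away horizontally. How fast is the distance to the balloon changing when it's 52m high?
208√3449/17245 ≈ 0.7083 m/s

z² = 289² + y²
z = √(289² + 52²) = 5√3449
dz/dt = y/z · dy/dt = 52/(5√3449) · 4 = 208√3449/17245 ≈ 0.7083 m/s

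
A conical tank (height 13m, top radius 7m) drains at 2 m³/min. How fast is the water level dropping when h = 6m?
169/(882π) ≈ 0.06099 m/min

r/h = 7/13, so r = (7/13)h
V = (1/3)πr²h = (1/3)π((7/13)h)²h = (49/507)πh³
dV/dh = (49/169)πh²
dh/dt = (dV/dt)/(dV/dh) = -2/((49/169)π·6²) = -169/(882π) m/min
The level is dropping at 169/(882π) ≈ 0.06099 m/min.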